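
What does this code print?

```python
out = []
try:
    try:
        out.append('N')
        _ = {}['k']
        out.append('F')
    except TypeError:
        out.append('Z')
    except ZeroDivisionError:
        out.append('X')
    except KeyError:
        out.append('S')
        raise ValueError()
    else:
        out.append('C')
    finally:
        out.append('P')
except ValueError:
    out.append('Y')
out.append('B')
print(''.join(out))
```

Execution trace: 'N' (inner try body) → 'S' (inner except KeyError) → 'P' (inner finally) → 'Y' (outer except ValueError) → 'B' (after the try/except). Output: NSPYB

Answer: NSPYB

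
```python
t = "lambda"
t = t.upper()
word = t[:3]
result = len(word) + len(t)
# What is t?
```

Trace:
`t = "lambda"` → t = 'lambda'
`t = t.upper()` → t = 'LAMBDA'
`word = t[:3]` → word = 'LAM'
`result = len(word) + len(t)` → result = 9
So t = 'LAMBDA'

Answer: 'LAMBDA'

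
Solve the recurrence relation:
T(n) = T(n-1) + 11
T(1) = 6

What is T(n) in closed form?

Unrolling: T(n) = T(1) + 11·(n-1) = 6 + 11(n-1) = 11n - 5.

Answer: T(n) = 11n - 5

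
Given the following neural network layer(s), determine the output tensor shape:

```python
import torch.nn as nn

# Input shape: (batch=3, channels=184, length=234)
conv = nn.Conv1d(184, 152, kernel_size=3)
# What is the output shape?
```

Input: (3, 184, 234) -> Output: (3, 152, 232)

Answer: (3, 152, 232)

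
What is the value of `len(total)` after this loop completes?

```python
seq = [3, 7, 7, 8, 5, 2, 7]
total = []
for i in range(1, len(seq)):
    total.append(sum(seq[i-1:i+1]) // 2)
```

Number of 2-element averages
`total` takes the values: [] → [5] → [5, 7] → [5, 7, 7] → [5, 7, 7, 6] → [5, 7, 7, 6, 3] → [5, 7, 7, 6, 3, 4]
So `len(total)` = 6

Answer: 6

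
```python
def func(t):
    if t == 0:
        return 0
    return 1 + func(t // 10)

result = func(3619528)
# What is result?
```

Count of digits of 3619528: 7

Answer: 7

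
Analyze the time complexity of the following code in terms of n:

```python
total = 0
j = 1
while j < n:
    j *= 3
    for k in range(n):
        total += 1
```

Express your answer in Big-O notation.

Each loop level contributes: log n × n. Multiplying the contributions gives O(n log n).

Answer: O(n log n)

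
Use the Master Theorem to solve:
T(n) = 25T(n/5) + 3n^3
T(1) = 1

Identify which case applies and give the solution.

a=25, b=5, f(n)=3n^3. log_5(25) = 2. Since c=3 > 2 and the regularity condition holds (25(n/5)^3 = (25/5^3)n^3 with 25/5^3 < 1), Case 3 applies: T(n) = Θ(f(n)) = O(n^3).

Answer: O(n^3) - Case 3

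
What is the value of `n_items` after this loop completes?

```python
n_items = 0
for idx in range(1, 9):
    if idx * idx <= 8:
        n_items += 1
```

Count numbers where idx² ≤ 8
`n_items` takes the values: 0 → 1 → 2

Answer: 2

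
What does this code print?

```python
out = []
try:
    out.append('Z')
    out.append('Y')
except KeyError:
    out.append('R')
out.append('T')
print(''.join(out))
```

Execution trace: 'Z' (try body) → 'Y' (try body, no exception) → 'T' (after the try/except). Output: ZYT

Answer: ZYT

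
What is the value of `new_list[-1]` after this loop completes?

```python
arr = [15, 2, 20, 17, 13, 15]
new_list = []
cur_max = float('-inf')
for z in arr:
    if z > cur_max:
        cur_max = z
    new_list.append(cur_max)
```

Running max ends at 20
`new_list` takes the values: [] → [15] → [15, 15] → [15, 15, 20] → [15, 15, 20, 20] → [15, 15, 20, 20, 20] → [15, 15, 20, 20, 20, 20]
So `new_list[-1]` = 20

Answer: 20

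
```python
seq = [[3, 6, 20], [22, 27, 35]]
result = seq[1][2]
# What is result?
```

Trace:
`seq = [[3, 6, 20], [22, 27, 35]]` → seq = [[3, 6, 20], [22, 27, 35]]
`result = seq[1][2]` → result = 35
So result = 35

Answer: 35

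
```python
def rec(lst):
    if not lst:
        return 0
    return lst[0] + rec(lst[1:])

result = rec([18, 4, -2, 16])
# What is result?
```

18 + 4 + (-2) + 16 + 0 = 36

Answer: 36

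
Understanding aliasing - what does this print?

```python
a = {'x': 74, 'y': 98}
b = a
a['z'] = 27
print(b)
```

Key concept: dict aliasing.
Step by step:
`a = {'x': 74, 'y': 98}` → a = {'x': 74, 'y': 98}
`b = a` → b = {'x': 74, 'y': 98} (same object as a)
`a['z'] = 27` → a = {'x': 74, 'y': 98, 'z': 27} (same object as b); b = {'x': 74, 'y': 98, 'z': 27} (same object as a)
`print(b)` → prints {'x': 74, 'y': 98, 'z': 27}

Answer: {'x': 74, 'y': 98, 'z': 27}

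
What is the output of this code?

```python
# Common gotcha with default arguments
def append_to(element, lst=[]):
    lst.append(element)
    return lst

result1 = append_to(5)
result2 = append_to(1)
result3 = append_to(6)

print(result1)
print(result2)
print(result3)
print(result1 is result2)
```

Key concept: mutable default argument gotcha.
Step by step:
`result1 = append_to(5)` → result1 = [5]
`result2 = append_to(1)` → result1 = [5, 1] (same object as result2); result2 = [5, 1] (same object as result1)
`result3 = append_to(6)` → result1 = [5, 1, 6] (same object as result2, result3); result2 = [5, 1, 6] (same object as result1, result3); result3 = [5, 1, 6] (same object as result1, result2)
`print(result1)` → prints [5, 1, 6]
`print(result2)` → prints [5, 1, 6]
`print(result3)` → prints [5, 1, 6]
`print(result1 is result2)` → prints True

Answer:
[5, 1, 6]
[5, 1, 6]
[5, 1, 6]
True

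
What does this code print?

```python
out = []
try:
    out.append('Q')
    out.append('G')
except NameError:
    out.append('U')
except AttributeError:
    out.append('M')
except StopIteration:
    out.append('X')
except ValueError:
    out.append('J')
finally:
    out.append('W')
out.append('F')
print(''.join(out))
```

Execution trace: 'Q' (try body) → 'G' (try body, no exception) → 'W' (finally) → 'F' (after the try/except). Output: QGWF

Answer: QGWF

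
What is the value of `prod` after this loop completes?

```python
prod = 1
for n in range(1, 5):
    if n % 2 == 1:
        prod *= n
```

Product of odd numbers 1 to 4
`prod` takes the values: 1 → 3

Answer: 3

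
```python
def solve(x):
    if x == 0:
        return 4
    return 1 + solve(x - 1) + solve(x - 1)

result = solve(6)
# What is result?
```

solve(x) = 1 + 2·solve(x-1), solve(0)=4. Closed form: (4+1)·2^6 - 1 = 319.

Answer: 319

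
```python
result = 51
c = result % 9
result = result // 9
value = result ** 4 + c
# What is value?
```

Trace:
`result = 51` → result = 51
`c = result % 9` → c = 6
`result = result // 9` → result = 5
`value = result ** 4 + c` → value = 631
So value = 631

Answer: 631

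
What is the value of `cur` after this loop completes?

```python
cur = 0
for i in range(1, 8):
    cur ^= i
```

XOR of 1 to 7
`cur` takes the values: 0 → 1 → 3 → 0 → 4 → 1 → 7 → 0

Answer: 0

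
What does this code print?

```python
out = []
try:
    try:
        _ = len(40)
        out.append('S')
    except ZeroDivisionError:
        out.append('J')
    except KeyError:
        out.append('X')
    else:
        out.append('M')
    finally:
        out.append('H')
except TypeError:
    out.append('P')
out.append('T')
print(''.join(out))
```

Execution trace: 'H' (inner finally) → 'P' (outer except TypeError) → 'T' (after the try/except). Output: HPT

Answer: HPT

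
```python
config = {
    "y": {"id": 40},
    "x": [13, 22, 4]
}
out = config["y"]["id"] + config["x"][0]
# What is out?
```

Trace:
`config = { ...` → config = {'y': {'id': 40}, 'x': [13, 22, 4]}
`out = config["y"]["id"] + config["x"][0]` → out = 53
So out = 53

Answer: 53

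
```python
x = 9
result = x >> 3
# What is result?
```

Trace:
`x = 9` → x = 9
`result = x >> 3` → result = 1
So result = 1

Answer: 1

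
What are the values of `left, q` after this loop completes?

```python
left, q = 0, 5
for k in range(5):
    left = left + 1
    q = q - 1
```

left goes 0→5, q goes 5→0
`left, q` takes the values: (0, 5) → (1, 5) → (1, 4) → (2, 4) → (2, 3) → (3, 3) → (3, 2) → (4, 2) → (4, 1) → (5, 1) → (5, 0)

Answer: 5, 0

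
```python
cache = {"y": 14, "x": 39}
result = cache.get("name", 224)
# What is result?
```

Trace:
`cache = {"y": 14, "x": 39}` → cache = {'y': 14, 'x': 39}
`result = cache.get("name", 224)` → result = 224
So result = 224

Answer: 224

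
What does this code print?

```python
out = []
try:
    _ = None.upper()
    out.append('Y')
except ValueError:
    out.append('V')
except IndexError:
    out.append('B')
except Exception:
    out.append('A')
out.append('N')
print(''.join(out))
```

Execution trace: 'A' (except Exception) → 'N' (after the try/except). Output: AN

Answer: AN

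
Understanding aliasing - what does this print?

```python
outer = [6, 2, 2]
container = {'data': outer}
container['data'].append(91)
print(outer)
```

Key concept: dict holds reference to list.
Step by step:
`outer = [6, 2, 2]` → outer = [6, 2, 2]
`container = {'data': outer}` → container = {'data': [6, 2, 2]}
`container['data'].append(91)` → outer = [6, 2, 2, 91]; container = {'data': [6, 2, 2, 91]}
`print(outer)` → prints [6, 2, 2, 91]

Answer: [6, 2, 2, 91]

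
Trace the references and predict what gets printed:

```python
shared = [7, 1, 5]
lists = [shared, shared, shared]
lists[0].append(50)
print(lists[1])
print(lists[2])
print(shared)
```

Key concept: list of same reference.
Step by step:
`shared = [7, 1, 5]` → shared = [7, 1, 5]
`lists = [shared, shared, shared]` → lists = [[7, 1, 5], [7, 1, 5], [7, 1, 5]]
`lists[0].append(50)` → shared = [7, 1, 5, 50]; lists = [[7, 1, 5, 50], [7, 1, 5, 50], [7, 1, 5, 50]]
`print(lists[1])` → prints [7, 1, 5, 50]
`print(lists[2])` → prints [7, 1, 5, 50]
`print(shared)` → prints [7, 1, 5, 50]

Answer:
[7, 1, 5, 50]
[7, 1, 5, 50]
[7, 1, 5, 50]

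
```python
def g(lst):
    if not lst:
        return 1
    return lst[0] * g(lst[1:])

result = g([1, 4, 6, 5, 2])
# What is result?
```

Product over [1, 4, 6, 5, 2] = 1 * 4 * 6 * 5 * 2 = 240

Answer: 240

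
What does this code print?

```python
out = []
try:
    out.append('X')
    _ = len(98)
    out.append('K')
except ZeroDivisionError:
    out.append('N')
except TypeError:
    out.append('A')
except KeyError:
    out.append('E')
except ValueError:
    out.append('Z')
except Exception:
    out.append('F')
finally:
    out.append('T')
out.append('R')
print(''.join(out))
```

Execution trace: 'X' (try body) → 'A' (except TypeError) → 'T' (finally) → 'R' (after the try/except). Output: XATR

Answer: XATR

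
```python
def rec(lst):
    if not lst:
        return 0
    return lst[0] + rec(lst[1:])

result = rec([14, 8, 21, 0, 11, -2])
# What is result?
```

14 + 8 + 21 + 0 + 11 + (-2) + 0 = 52

Answer: 52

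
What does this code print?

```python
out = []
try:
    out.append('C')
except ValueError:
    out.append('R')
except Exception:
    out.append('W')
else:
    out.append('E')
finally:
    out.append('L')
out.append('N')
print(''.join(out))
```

Execution trace: 'C' (try body, no exception) → 'E' (else) → 'L' (finally) → 'N' (after the try/except). Output: CELN

Answer: CELN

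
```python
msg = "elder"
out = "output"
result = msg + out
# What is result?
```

Trace:
`msg = "elder"` → msg = 'elder'
`out = "output"` → out = 'output'
`result = msg + out` → result = 'elderoutput'
So result = 'elderoutput'

Answer: 'elderoutput'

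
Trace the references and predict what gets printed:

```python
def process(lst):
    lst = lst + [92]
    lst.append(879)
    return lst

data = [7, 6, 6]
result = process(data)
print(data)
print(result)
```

Key concept: rebinding parameter vs mutation.
Step by step:
`data = [7, 6, 6]` → data = [7, 6, 6]
`result = process(data)` → result = [7, 6, 6, 92, 879]
`print(data)` → prints [7, 6, 6]
`print(result)` → prints [7, 6, 6, 92, 879]

Answer:
[7, 6, 6]
[7, 6, 6, 92, 879]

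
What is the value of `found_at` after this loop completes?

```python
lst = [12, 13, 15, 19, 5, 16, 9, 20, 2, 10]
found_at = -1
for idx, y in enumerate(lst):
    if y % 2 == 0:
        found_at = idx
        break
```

First even number index in [12, 13, 15, 19, 5, 16, 9, 20, 2, 10]
`found_at` takes the values: -1 → 0

Answer: 0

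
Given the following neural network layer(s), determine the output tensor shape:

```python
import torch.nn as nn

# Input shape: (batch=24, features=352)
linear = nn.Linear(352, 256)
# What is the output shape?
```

Input: (24, 352) -> Output: (24, 256)

Answer: (24, 256)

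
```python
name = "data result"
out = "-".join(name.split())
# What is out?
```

Trace:
`name = "data result"` → name = 'data result'
`out = "-".join(name.split())` → out = 'data-result'
So out = 'data-result'

Answer: 'data-result'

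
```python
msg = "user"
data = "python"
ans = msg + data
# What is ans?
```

Trace:
`msg = "user"` → msg = 'user'
`data = "python"` → data = 'python'
`ans = msg + data` → ans = 'userpython'
So ans = 'userpython'

Answer: 'userpython'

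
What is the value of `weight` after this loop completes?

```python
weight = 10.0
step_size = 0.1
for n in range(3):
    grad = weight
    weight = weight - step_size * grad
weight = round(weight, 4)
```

Gradient descent: w = 10.0 * (1 - 0.1)^3
`weight` takes the values: 10.0 → 9.0 → 8.1 → 7.29

Answer: 7.29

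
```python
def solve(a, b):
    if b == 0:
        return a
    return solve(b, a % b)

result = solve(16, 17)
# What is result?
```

solve(16, 17) -> solve(17, 16) -> solve(16, 1) -> solve(1, 0) -> 1

Answer: 1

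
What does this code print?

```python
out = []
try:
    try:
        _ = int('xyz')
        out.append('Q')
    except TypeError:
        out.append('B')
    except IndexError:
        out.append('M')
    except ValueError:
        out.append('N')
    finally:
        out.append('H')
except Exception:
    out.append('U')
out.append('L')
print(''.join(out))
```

Execution trace: 'N' (inner except ValueError) → 'H' (inner finally) → 'L' (after the try/except). Output: NHL

Answer: NHL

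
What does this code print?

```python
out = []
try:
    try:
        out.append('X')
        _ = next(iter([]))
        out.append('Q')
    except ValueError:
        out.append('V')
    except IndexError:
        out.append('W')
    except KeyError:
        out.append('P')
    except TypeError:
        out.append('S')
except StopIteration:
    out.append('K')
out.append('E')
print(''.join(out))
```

Execution trace: 'X' (try body) → 'K' (outer except StopIteration) → 'E' (after the try/except). Output: XKE

Answer: XKE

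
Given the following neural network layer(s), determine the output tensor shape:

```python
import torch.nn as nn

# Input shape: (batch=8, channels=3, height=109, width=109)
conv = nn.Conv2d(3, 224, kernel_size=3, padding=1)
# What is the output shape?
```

Input: (8, 3, 109, 109) -> Output: (8, 224, 109, 109)

Answer: (8, 224, 109, 109)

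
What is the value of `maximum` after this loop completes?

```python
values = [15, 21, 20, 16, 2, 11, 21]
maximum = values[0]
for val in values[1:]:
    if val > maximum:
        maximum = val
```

Maximum of [15, 21, 20, 16, 2, 11, 21]
`maximum` takes the values: 15 → 21

Answer: 21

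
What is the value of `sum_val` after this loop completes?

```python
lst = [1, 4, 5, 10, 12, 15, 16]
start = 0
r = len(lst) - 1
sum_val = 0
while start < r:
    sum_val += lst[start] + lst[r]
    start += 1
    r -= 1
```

Sum of pairs from ends
`sum_val` takes the values: 0 → 17 → 36 → 53

Answer: 53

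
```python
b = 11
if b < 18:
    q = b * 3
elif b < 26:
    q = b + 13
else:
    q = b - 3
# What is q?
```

Trace:
`b = 11` → b = 11
`if b < 18: ...` → b < 18 is True → q = 33
So q = 33

Answer: 33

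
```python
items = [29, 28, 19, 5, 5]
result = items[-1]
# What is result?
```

Trace:
`items = [29, 28, 19, 5, 5]` → items = [29, 28, 19, 5, 5]
`result = items[-1]` → result = 5
So result = 5

Answer: 5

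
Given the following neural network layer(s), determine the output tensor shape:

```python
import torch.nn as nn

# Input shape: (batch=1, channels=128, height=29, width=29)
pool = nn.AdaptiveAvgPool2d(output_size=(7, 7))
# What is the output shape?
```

Input: (1, 128, 29, 29) -> Output: (1, 128, 7, 7)

Answer: (1, 128, 7, 7)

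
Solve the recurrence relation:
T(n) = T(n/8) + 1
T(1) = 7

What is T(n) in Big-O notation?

Each step divides n by 8 and adds 1. After log_8(n) steps we reach T(1)=7. So T(n) = 1·log_8(n) + 7 = O(log n).

Answer: O(log n)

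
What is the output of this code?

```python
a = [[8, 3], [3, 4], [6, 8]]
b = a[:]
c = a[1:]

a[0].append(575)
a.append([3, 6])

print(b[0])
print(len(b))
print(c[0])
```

Key concept: slice with nested mutation.
Step by step:
`a = [[8, 3], [3, 4], [6, 8]]` → a = [[8, 3], [3, 4], [6, 8]]
`b = a[:]` → b = [[8, 3], [3, 4], [6, 8]]
`c = a[1:]` → c = [[3, 4], [6, 8]]
`a[0].append(575)` → a = [[8, 3, 575], [3, 4], [6, 8]]; b = [[8, 3, 575], [3, 4], [6, 8]]
`a.append([3, 6])` → a = [[8, 3, 575], [3, 4], [6, 8], [3, 6]]
`print(b[0])` → prints [8, 3, 575]
`print(len(b))` → prints 3
`print(c[0])` → prints [3, 4]

Answer:
[8, 3, 575]
3
[3, 4]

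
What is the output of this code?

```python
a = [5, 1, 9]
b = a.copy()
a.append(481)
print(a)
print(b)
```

Key concept: list.copy() creates independent copy.
Step by step:
`a = [5, 1, 9]` → a = [5, 1, 9]
`b = a.copy()` → b = [5, 1, 9]
`a.append(481)` → a = [5, 1, 9, 481]
`print(a)` → prints [5, 1, 9, 481]
`print(b)` → prints [5, 1, 9]

Answer:
[5, 1, 9, 481]
[5, 1, 9]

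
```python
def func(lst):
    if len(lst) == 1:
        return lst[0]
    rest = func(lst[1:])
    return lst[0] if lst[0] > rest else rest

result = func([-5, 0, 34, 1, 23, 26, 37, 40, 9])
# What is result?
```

Recursive max over [-5, 0, 34, 1, 23, 26, 37, 40, 9] = 40

Answer: 40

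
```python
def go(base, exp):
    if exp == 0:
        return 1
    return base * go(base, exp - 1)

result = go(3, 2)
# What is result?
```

go(3, 2) = 3 * 3 = 9

Answer: 9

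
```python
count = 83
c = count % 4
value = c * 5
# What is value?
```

Trace:
`count = 83` → count = 83
`c = count % 4` → c = 3
`value = c * 5` → value = 15
So value = 15

Answer: 15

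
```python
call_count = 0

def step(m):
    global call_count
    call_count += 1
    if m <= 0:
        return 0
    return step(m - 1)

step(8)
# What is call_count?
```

Linear recursion stepping by 1: 9 calls from m=8 down to ≤0.

Answer: 9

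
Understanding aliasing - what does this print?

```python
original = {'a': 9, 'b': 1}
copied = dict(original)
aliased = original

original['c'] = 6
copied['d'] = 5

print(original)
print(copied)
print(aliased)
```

Key concept: dict() creates copy, assignment creates alias.
Step by step:
`original = {'a': 9, 'b': 1}` → original = {'a': 9, 'b': 1}
`copied = dict(original)` → copied = {'a': 9, 'b': 1}
`aliased = original` → aliased = {'a': 9, 'b': 1} (same object as original)
`original['c'] = 6` → original = {'a': 9, 'b': 1, 'c': 6} (same object as aliased); aliased = {'a': 9, 'b': 1, 'c': 6} (same object as original)
`copied['d'] = 5` → copied = {'a': 9, 'b': 1, 'd': 5}
`print(original)` → prints {'a': 9, 'b': 1, 'c': 6}
`print(copied)` → prints {'a': 9, 'b': 1, 'd': 5}
`print(aliased)` → prints {'a': 9, 'b': 1, 'c': 6}

Answer:
{'a': 9, 'b': 1, 'c': 6}
{'a': 9, 'b': 1, 'd': 5}
{'a': 9, 'b': 1, 'c': 6}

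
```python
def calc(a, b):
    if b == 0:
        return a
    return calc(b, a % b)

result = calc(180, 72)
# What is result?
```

calc(180, 72) -> calc(72, 36) -> calc(36, 0) -> 36

Answer: 36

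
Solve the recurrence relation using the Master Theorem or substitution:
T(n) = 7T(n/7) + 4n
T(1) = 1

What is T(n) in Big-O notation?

By Master Theorem: a=7, b=7, f(n)=4n. Since log_7(7) = 1 and f(n) = Θ(n^1), Case 2 applies. T(n) = O(n log n).

Answer: O(n log n)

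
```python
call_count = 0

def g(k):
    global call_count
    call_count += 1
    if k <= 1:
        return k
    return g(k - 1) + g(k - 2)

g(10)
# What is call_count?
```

Calls(k) = 1 + Calls(k-1) + Calls(k-2); Calls(0)=Calls(1)=1. For k=10 this gives 177.

Answer: 177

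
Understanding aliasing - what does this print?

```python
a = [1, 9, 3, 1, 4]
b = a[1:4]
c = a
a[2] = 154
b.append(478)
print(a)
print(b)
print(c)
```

Key concept: slice vs alias.
Step by step:
`a = [1, 9, 3, 1, 4]` → a = [1, 9, 3, 1, 4]
`b = a[1:4]` → b = [9, 3, 1]
`c = a` → c = [1, 9, 3, 1, 4] (same object as a)
`a[2] = 154` → a = [1, 9, 154, 1, 4] (same object as c); c = [1, 9, 154, 1, 4] (same object as a)
`b.append(478)` → b = [9, 3, 1, 478]
`print(a)` → prints [1, 9, 154, 1, 4]
`print(b)` → prints [9, 3, 1, 478]
`print(c)` → prints [1, 9, 154, 1, 4]

Answer:
[1, 9, 154, 1, 4]
[9, 3, 1, 478]
[1, 9, 154, 1, 4]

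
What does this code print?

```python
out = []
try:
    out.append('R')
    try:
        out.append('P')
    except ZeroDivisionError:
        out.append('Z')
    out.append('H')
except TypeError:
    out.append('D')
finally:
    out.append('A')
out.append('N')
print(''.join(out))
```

Execution trace: 'R' (try body) → 'P' (inner try body, no exception) → 'H' (try body, no exception) → 'A' (finally) → 'N' (after the try/except). Output: RPHAN

Answer: RPHAN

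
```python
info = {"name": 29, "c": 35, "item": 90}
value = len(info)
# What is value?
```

Trace:
`info = {"name": 29, "c": 35, "item": 90}` → info = {'name': 29, 'c': 35, 'item': 90}
`value = len(info)` → value = 3
So value = 3

Answer: 3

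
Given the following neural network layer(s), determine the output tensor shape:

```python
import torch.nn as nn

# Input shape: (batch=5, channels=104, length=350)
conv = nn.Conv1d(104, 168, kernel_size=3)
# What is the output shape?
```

Input: (5, 104, 350) -> Output: (5, 168, 348)

Answer: (5, 168, 348)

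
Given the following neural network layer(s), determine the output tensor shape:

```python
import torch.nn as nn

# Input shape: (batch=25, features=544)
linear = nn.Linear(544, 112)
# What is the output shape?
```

Input: (25, 544) -> Output: (25, 112)

Answer: (25, 112)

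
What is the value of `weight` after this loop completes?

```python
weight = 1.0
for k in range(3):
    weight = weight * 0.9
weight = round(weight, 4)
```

Exponential decay: 1.0 * 0.9^3
`weight` takes the values: 1.0 → 0.9 → 0.81 → 0.729

Answer: 0.729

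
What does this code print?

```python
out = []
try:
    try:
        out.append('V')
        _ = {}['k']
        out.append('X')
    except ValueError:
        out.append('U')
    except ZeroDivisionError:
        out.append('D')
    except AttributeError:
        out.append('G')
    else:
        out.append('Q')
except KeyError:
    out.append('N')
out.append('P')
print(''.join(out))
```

Execution trace: 'V' (try body) → 'N' (outer except KeyError) → 'P' (after the try/except). Output: VNP

Answer: VNP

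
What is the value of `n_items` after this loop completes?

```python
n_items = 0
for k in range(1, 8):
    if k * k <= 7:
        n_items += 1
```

Count numbers where k² ≤ 7
`n_items` takes the values: 0 → 1 → 2

Answer: 2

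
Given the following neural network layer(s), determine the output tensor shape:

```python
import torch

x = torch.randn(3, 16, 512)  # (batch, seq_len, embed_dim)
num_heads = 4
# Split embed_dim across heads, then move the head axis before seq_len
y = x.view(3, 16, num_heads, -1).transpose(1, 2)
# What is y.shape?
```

Input: (3, 16, 512) -> head_dim = 512 // 4 = 128; after view: (3, 16, 4, 128) -> after transpose(1, 2): (3, 4, 16, 128) -> Output: (3, 4, 16, 128)

Answer: (3, 4, 16, 128)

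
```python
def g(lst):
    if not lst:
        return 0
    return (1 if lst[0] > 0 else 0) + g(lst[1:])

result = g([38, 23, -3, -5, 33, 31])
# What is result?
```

Count of positive elements in [38, 23, -3, -5, 33, 31] = 4

Answer: 4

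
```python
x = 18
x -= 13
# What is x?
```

Trace:
`x = 18` → x = 18
`x -= 13` → x = 5
So x = 5

Answer: 5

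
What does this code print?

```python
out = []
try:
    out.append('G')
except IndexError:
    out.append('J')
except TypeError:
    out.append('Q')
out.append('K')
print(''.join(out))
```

Execution trace: 'G' (try body, no exception) → 'K' (after the try/except). Output: GK

Answer: GK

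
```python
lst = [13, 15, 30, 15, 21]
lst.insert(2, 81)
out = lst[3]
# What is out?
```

Trace:
`lst = [13, 15, 30, 15, 21]` → lst = [13, 15, 30, 15, 21]
`lst.insert(2, 81)` → lst = [13, 15, 81, 30, 15, 21]
`out = lst[3]` → out = 30
So out = 30

Answer: 30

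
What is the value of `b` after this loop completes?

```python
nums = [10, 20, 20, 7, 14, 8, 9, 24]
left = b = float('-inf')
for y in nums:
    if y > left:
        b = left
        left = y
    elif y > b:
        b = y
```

Second largest (with repeats) in [10, 20, 20, 7, 14, 8, 9, 24]
`b` takes the values: -inf → 10 → 20

Answer: 20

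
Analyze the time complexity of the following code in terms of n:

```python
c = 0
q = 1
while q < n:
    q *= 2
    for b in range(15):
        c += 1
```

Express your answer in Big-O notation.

Each loop level contributes: log n × 1. Multiplying the contributions gives O(log n).

Answer: O(log n)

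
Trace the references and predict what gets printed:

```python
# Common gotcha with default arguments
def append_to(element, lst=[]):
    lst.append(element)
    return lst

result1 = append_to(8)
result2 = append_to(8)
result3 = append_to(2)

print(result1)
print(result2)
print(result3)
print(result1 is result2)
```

Key concept: mutable default argument gotcha.
Step by step:
`result1 = append_to(8)` → result1 = [8]
`result2 = append_to(8)` → result1 = [8, 8] (same object as result2); result2 = [8, 8] (same object as result1)
`result3 = append_to(2)` → result1 = [8, 8, 2] (same object as result2, result3); result2 = [8, 8, 2] (same object as result1, result3); result3 = [8, 8, 2] (same object as result1, result2)
`print(result1)` → prints [8, 8, 2]
`print(result2)` → prints [8, 8, 2]
`print(result3)` → prints [8, 8, 2]
`print(result1 is result2)` → prints True

Answer:
[8, 8, 2]
[8, 8, 2]
[8, 8, 2]
True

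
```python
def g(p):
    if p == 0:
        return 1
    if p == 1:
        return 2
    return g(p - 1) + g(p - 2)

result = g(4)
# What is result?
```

Build up from base cases: g(0)=1, g(1)=2, g(2)=3, g(3)=5, g(4)=8

Answer: 8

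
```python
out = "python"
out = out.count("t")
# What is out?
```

Trace:
`out = "python"` → out = 'python'
`out = out.count("t")` → out = 1
So out = 1

Answer: 1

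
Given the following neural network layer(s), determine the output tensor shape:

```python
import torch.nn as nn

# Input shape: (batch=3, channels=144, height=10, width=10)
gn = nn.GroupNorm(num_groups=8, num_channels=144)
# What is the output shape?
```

Input: (3, 144, 10, 10) -> Output: (3, 144, 10, 10)

Answer: (3, 144, 10, 10)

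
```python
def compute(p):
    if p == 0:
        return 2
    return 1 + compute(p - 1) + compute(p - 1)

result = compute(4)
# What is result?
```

compute(p) = 1 + 2·compute(p-1), compute(0)=2. Closed form: (2+1)·2^4 - 1 = 47.

Answer: 47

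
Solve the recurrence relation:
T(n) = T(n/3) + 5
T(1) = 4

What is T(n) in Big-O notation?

Each step divides n by 3 and adds 5. After log_3(n) steps we reach T(1)=4. So T(n) = 5·log_3(n) + 4 = O(log n).

Answer: O(log n)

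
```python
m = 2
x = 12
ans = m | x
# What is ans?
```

Trace:
`m = 2` → m = 2
`x = 12` → x = 12
`ans = m | x` → ans = 14
So ans = 14

Answer: 14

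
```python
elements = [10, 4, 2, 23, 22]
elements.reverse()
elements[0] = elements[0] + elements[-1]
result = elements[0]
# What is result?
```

Trace:
`elements = [10, 4, 2, 23, 22]` → elements = [10, 4, 2, 23, 22]
`elements.reverse()` → elements = [22, 23, 2, 4, 10]
`elements[0] = elements[0] + elements[-1]` → elements = [32, 23, 2, 4, 10]
`result = elements[0]` → result = 32
So result = 32

Answer: 32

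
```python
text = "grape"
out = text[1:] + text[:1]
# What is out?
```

Trace:
`text = "grape"` → text = 'grape'
`out = text[1:] + text[:1]` → out = 'rapeg'
So out = 'rapeg'

Answer: 'rapeg'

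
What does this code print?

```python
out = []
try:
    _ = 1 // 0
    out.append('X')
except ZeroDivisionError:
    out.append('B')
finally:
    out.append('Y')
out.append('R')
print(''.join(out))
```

Execution trace: 'B' (except ZeroDivisionError) → 'Y' (finally) → 'R' (after the try/except). Output: BYR

Answer: BYR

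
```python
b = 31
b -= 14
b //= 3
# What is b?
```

Trace:
`b = 31` → b = 31
`b -= 14` → b = 17
`b //= 3` → b = 5
So b = 5

Answer: 5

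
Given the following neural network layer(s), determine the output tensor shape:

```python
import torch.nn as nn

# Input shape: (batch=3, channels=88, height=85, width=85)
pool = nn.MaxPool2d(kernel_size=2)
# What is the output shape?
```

Input: (3, 88, 85, 85) -> Output: (3, 88, 42, 42)

Answer: (3, 88, 42, 42)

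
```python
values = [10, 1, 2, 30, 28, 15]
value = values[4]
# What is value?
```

Trace:
`values = [10, 1, 2, 30, 28, 15]` → values = [10, 1, 2, 30, 28, 15]
`value = values[4]` → value = 28
So value = 28

Answer: 28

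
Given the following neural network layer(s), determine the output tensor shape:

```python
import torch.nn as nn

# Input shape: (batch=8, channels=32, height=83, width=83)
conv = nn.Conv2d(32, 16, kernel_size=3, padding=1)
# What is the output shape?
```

Input: (8, 32, 83, 83) -> Output: (8, 16, 83, 83)

Answer: (8, 16, 83, 83)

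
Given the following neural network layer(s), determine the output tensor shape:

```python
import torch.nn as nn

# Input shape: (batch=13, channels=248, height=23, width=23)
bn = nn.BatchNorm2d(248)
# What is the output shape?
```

Input: (13, 248, 23, 23) -> Output: (13, 248, 23, 23)

Answer: (13, 248, 23, 23)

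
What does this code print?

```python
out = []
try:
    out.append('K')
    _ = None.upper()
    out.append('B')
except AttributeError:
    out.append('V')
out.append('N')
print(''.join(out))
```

Execution trace: 'K' (try body) → 'V' (except AttributeError) → 'N' (after the try/except). Output: KVN

Answer: KVN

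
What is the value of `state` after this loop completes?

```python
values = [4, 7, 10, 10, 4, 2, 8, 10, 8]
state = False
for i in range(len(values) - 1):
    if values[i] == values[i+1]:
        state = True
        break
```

Check consecutive duplicates in [4, 7, 10, 10, 4, 2, 8, 10, 8]
`state` takes the values: False → True

Answer: True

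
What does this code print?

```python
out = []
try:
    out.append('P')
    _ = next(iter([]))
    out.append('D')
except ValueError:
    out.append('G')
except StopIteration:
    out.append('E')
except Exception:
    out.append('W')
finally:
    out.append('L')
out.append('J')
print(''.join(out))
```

Execution trace: 'P' (try body) → 'E' (except StopIteration) → 'L' (finally) → 'J' (after the try/except). Output: PELJ

Answer: PELJ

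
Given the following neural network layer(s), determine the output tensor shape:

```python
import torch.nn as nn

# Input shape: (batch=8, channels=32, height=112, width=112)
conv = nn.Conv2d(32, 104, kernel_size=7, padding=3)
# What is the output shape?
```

Input: (8, 32, 112, 112) -> Output: (8, 104, 112, 112)

Answer: (8, 104, 112, 112)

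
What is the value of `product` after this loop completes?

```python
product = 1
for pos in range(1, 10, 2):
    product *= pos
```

Product of 1, 3, 5, ... up to 9
`product` takes the values: 1 → 3 → 15 → 105 → 945

Answer: 945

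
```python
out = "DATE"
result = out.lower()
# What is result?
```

Trace:
`out = "DATE"` → out = 'DATE'
`result = out.lower()` → result = 'date'
So result = 'date'

Answer: 'date'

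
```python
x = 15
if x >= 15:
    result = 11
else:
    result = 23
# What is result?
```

Trace:
`x = 15` → x = 15
`if x >= 15: ...` → x >= 15 is True → result = 11
So result = 11

Answer: 11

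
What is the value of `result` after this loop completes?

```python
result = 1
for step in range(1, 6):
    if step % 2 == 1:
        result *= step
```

Product of odd numbers 1 to 5
`result` takes the values: 1 → 3 → 15

Answer: 15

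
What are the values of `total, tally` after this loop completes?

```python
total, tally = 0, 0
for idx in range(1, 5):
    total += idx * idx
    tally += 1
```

Sum of squares and count
`total, tally` takes the values: (0, 0) → (1, 0) → (1, 1) → (5, 1) → (5, 2) → (14, 2) → (14, 3) → (30, 3) → (30, 4)

Answer: 30, 4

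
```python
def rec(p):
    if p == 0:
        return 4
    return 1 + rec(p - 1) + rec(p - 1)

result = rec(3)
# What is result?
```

rec(p) = 1 + 2·rec(p-1), rec(0)=4. Closed form: (4+1)·2^3 - 1 = 39.

Answer: 39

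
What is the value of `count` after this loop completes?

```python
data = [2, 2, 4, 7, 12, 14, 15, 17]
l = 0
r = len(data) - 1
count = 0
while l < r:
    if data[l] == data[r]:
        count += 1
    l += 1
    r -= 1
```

Count matching pairs from ends
`count` takes the values: 0

Answer: 0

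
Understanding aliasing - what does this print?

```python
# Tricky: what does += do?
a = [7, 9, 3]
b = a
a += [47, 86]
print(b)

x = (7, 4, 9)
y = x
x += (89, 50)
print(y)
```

Key concept: += behavior differs for mutable vs immutable.
Step by step:
`a = [7, 9, 3]` → a = [7, 9, 3]
`b = a` → b = [7, 9, 3] (same object as a)
`a += [47, 86]` → a = [7, 9, 3, 47, 86] (same object as b); b = [7, 9, 3, 47, 86] (same object as a)
`print(b)` → prints [7, 9, 3, 47, 86]
`x = (7, 4, 9)` → x = (7, 4, 9)
`y = x` → y = (7, 4, 9)
`x += (89, 50)` → x = (7, 4, 9, 89, 50)
`print(y)` → prints (7, 4, 9)

Answer:
[7, 9, 3, 47, 86]
(7, 4, 9)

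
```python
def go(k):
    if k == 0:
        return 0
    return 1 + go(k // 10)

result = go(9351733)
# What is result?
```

Count of digits of 9351733: 7

Answer: 7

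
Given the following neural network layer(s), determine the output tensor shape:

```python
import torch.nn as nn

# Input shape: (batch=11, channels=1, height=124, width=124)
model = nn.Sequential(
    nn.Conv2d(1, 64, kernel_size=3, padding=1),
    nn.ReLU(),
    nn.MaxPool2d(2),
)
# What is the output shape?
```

Input: (11, 1, 124, 124) -> after Conv2d: (11, 64, 124, 124) -> after ReLU: (11, 64, 124, 124) -> Output: (11, 64, 62, 62)

Answer: (11, 64, 62, 62)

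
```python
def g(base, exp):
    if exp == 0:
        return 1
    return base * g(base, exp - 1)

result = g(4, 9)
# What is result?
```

g(4, 9) = 4 * 4 * 4 * 4 * 4 * 4 * 4 * 4 * 4 = 262144

Answer: 262144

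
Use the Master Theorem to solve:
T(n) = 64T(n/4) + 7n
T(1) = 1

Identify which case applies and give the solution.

a=64, b=4, f(n)=7n. log_4(64) = 3. Since c=1 < 3, Case 1 applies: T(n) = Θ(n^log_b(a)) = O(n^3).

Answer: O(n^3) - Case 1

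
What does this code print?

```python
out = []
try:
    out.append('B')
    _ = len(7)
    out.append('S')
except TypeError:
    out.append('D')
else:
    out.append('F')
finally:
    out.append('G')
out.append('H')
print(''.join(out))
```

Execution trace: 'B' (try body) → 'D' (except TypeError) → 'G' (finally) → 'H' (after the try/except). Output: BDGH

Answer: BDGH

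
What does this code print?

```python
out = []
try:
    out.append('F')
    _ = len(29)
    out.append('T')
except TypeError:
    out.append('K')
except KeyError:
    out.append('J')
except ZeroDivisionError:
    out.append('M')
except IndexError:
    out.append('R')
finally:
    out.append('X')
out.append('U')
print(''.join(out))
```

Execution trace: 'F' (try body) → 'K' (except TypeError) → 'X' (finally) → 'U' (after the try/except). Output: FKXU

Answer: FKXU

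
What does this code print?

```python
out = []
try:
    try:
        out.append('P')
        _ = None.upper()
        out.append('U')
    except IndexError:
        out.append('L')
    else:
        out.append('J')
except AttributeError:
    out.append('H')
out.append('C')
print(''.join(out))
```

Execution trace: 'P' (inner try body) → 'H' (outer except AttributeError) → 'C' (after the try/except). Output: PHC

Answer: PHC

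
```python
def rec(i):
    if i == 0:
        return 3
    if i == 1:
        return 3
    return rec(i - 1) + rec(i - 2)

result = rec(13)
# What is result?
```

Build up from base cases: rec(0)=3, rec(1)=3, rec(2)=6, rec(3)=9, rec(4)=15, rec(5)=24, rec(6)=39, ..., rec(13)=1131

Answer: 1131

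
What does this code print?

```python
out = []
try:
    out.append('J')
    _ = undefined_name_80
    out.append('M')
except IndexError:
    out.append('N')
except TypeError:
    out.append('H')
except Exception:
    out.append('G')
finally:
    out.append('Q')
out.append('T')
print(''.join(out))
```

Execution trace: 'J' (try body) → 'G' (except Exception) → 'Q' (finally) → 'T' (after the try/except). Output: JGQT

Answer: JGQT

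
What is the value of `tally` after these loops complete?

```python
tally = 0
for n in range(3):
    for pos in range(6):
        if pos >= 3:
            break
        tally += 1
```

Inner breaks at 3, outer runs 3 times
`tally` takes the values: 0 → 1 → 2 → 3 → 4 → 5 → 6 → 7 → 8 → 9

Answer: 9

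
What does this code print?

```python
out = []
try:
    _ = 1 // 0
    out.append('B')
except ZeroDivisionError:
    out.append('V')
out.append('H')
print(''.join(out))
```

Execution trace: 'V' (except ZeroDivisionError) → 'H' (after the try/except). Output: VH

Answer: VH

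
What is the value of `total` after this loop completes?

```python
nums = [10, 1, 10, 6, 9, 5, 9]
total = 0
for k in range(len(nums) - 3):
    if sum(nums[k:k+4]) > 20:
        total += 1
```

Count windows with sum > 20
`total` takes the values: 0 → 1 → 2 → 3 → 4

Answer: 4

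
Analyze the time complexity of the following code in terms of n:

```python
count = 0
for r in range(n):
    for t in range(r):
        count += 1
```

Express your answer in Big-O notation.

Each loop level contributes: n × n. Multiplying the contributions gives O(n^2).

Answer: O(n^2)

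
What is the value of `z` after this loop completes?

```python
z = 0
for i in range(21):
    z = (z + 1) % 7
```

Increment mod 7, 21 times = 0
`z` takes the values: 0 → 1 → 2 → 3 → 4 → 5 → 6 → 0 → 1 → 2 → 3 → 4 → 5 → 6 → 0 → 1 → 2 → 3 → 4 → 5 → 6 → 0

Answer: 0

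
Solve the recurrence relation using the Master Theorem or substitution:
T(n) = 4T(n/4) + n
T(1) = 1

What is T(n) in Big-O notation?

By Master Theorem: a=4, b=4, f(n)=n. Since log_4(4) = 1 and f(n) = Θ(n^1), Case 2 applies. T(n) = O(n log n).

Answer: O(n log n)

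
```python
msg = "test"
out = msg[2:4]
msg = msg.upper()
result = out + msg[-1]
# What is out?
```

Trace:
`msg = "test"` → msg = 'test'
`out = msg[2:4]` → out = 'st'
`msg = msg.upper()` → msg = 'TEST'
`result = out + msg[-1]` → result = 'stT'
So out = 'st'

Answer: 'st'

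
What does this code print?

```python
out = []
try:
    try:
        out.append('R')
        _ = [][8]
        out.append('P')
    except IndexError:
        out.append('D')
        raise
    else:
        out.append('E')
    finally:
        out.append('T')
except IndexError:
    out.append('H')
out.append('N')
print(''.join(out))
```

Execution trace: 'R' (inner try body) → 'D' (inner except IndexError) → 'T' (inner finally) → 'H' (outer except IndexError) → 'N' (after the try/except). Output: RDTHN

Answer: RDTHN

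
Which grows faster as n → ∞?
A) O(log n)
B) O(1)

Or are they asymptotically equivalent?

O(log n) vs O(1): Higher order terms dominate.

Answer: A) O(log n) grows faster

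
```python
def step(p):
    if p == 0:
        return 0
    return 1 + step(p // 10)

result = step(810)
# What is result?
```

Count of digits of 810: 3

Answer: 3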